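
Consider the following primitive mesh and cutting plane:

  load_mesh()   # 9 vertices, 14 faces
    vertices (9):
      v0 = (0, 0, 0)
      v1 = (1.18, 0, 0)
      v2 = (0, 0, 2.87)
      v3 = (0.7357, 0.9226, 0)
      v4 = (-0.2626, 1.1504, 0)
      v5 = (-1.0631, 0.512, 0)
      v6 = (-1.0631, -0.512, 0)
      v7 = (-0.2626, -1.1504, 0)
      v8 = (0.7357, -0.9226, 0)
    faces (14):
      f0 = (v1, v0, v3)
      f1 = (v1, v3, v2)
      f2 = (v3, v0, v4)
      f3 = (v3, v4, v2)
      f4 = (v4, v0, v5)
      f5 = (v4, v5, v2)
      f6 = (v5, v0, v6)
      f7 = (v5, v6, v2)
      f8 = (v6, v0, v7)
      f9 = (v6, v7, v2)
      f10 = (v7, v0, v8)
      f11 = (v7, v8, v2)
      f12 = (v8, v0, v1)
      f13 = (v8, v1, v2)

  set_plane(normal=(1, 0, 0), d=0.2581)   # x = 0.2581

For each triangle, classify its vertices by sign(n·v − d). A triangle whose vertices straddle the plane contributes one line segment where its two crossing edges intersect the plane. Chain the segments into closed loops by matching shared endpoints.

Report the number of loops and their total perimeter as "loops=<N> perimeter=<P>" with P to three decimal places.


Straddling triangles (8 of 14):
  (v1,v0,v3) [+-+] → (0.2581, 0, 0)–(0.2581, 0.323669, 0)  len=0.3237
  (v1,v3,v2) [++-] → (0.2581, 0.323669, 1.86314)–(0.2581, 0, 2.24225)  len=0.4985
  (v3,v0,v4) [+--] → (0.2581, 0.323669, 0)–(0.2581, 1.03158, 0)  len=0.7079
  (v3,v4,v2) [+--] → (0.2581, 1.03158, 0)–(0.2581, 0.323669, 1.86314)  len=1.9931
  (v7,v0,v8) [--+] → (0.2581, -0.323669, 0)–(0.2581, -1.03158, 0)  len=0.7079
  (v7,v8,v2) [-+-] → (0.2581, -1.03158, 0)–(0.2581, -0.323669, 1.86314)  len=1.9931
  (v8,v0,v1) [+-+] → (0.2581, -0.323669, 0)–(0.2581, 0, 0)  len=0.3237
  (v8,v1,v2) [++-] → (0.2581, 0, 2.24225)–(0.2581, -0.323669, 1.86314)  len=0.4985

Chained into 1 loop(s):
  loop 1: 8 segments, perimeter = 7.0463
Total perimeter = 7.046

loops=1 perimeter=7.046


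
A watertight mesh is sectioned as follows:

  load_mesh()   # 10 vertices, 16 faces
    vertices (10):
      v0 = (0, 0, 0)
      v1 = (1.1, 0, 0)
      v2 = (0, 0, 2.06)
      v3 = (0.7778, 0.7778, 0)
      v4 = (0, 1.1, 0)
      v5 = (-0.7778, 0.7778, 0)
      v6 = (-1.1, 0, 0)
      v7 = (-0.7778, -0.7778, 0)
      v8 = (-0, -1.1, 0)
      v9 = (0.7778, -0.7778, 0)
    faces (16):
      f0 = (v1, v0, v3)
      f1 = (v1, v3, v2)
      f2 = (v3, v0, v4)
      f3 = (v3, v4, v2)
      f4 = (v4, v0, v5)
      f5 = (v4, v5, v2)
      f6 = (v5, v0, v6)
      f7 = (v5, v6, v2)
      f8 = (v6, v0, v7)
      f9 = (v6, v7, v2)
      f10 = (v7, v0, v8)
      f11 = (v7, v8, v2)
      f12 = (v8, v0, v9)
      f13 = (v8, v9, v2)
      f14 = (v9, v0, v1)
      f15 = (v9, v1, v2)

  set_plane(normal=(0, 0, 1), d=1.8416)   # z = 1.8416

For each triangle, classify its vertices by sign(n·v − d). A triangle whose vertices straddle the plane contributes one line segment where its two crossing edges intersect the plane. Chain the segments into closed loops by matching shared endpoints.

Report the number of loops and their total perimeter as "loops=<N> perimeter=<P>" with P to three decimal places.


loops=1 perimeter=0.714

Straddling triangles (8 of 16):
  (v1,v3,v2) [--+] → (0.0824619, 0.0824619, 1.8416)–(0.116621, 0, 1.8416)  len=0.0893
  (v3,v4,v2) [--+] → (0, 0.116621, 1.8416)–(0.0824619, 0.0824619, 1.8416)  len=0.0893
  (v4,v5,v2) [--+] → (-0.0824619, 0.0824619, 1.8416)–(0, 0.116621, 1.8416)  len=0.0893
  (v5,v6,v2) [--+] → (-0.116621, 0, 1.8416)–(-0.0824619, 0.0824619, 1.8416)  len=0.0893
  (v6,v7,v2) [--+] → (-0.0824619, -0.0824619, 1.8416)–(-0.116621, 0, 1.8416)  len=0.0893
  (v7,v8,v2) [--+] → (0, -0.116621, 1.8416)–(-0.0824619, -0.0824619, 1.8416)  len=0.0893
  (v8,v9,v2) [--+] → (0.0824619, -0.0824619, 1.8416)–(0, -0.116621, 1.8416)  len=0.0893
  (v9,v1,v2) [--+] → (0.116621, 0, 1.8416)–(0.0824619, -0.0824619, 1.8416)  len=0.0893

Chained into 1 loop(s):
  loop 1: 8 segments, perimeter = 0.7141
Total perimeter = 0.714


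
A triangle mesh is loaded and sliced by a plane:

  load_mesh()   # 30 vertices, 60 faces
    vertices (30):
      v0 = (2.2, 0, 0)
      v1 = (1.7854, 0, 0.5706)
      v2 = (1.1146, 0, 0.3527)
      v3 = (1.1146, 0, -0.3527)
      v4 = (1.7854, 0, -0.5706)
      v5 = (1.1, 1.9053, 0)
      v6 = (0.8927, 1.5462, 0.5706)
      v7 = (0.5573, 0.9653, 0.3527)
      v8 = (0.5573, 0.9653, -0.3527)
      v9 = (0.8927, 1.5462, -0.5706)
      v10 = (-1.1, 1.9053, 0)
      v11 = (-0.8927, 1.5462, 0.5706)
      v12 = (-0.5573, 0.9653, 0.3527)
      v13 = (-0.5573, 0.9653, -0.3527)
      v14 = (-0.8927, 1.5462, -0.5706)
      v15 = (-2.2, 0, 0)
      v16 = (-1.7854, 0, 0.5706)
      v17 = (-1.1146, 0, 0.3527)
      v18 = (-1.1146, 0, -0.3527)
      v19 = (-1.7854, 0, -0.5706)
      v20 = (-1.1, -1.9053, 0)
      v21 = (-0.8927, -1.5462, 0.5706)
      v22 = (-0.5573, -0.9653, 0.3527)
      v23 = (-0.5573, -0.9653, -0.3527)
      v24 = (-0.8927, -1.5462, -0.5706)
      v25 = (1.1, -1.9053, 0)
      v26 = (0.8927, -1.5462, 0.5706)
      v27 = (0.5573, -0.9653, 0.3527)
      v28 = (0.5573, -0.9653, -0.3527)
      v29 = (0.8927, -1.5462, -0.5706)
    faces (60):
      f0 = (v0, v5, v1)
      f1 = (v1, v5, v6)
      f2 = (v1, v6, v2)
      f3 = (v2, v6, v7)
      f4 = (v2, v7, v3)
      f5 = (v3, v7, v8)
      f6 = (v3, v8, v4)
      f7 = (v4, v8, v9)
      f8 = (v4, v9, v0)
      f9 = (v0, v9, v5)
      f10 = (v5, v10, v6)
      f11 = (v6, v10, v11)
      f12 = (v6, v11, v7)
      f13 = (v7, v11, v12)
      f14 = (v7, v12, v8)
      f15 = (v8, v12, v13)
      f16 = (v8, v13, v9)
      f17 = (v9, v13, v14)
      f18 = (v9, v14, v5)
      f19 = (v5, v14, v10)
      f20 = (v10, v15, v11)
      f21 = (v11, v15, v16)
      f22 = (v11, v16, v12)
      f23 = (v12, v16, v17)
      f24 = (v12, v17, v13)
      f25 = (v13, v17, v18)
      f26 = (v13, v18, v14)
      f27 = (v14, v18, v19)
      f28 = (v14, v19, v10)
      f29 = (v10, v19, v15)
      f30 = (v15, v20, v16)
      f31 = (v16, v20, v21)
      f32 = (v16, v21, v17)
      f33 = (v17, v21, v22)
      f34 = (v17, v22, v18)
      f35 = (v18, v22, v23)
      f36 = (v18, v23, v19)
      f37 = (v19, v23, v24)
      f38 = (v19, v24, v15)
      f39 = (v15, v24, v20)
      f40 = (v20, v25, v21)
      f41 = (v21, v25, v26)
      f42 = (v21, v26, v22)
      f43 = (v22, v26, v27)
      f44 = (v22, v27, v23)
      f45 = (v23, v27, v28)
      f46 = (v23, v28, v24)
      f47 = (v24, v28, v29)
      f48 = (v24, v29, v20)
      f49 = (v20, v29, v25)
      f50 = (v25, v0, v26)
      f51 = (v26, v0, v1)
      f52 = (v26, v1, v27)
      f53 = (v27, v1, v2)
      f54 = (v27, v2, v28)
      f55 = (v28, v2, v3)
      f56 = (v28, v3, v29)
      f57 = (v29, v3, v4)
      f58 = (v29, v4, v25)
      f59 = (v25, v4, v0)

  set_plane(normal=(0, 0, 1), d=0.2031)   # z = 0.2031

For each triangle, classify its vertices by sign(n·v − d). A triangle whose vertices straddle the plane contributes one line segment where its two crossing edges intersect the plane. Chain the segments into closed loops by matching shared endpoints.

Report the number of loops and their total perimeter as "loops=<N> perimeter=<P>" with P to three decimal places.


Straddling triangles (24 of 60):
  (v0,v5,v1) [--+] → (1.34396, 1.22713, 0.2031)–(2.05243, 0, 0.2031)  len=1.4170
  (v1,v5,v6) [+-+] → (1.34396, 1.22713, 0.2031)–(1.02621, 1.77748, 0.2031)  len=0.6355
  (v2,v7,v3) [++-] → (0.675491, 0.760581, 0.2031)–(1.1146, 0, 0.2031)  len=0.8782
  (v3,v7,v8) [-+-] → (0.675491, 0.760581, 0.2031)–(0.5573, 0.9653, 0.2031)  len=0.2364
  (v5,v10,v6) [--+] → (-0.390716, 1.77748, 0.2031)–(1.02621, 1.77748, 0.2031)  len=1.4169
  (v6,v10,v11) [+-+] → (-0.390716, 1.77748, 0.2031)–(-1.02621, 1.77748, 0.2031)  len=0.6355
  (v7,v12,v8) [++-] → (-0.320918, 0.9653, 0.2031)–(0.5573, 0.9653, 0.2031)  len=0.8782
  (v8,v12,v13) [-+-] → (-0.320918, 0.9653, 0.2031)–(-0.5573, 0.9653, 0.2031)  len=0.2364
  (v10,v15,v11) [--+] → (-1.73468, 0.550356, 0.2031)–(-1.02621, 1.77748, 0.2031)  len=1.4170
  (v11,v15,v16) [+-+] → (-1.73468, 0.550356, 0.2031)–(-2.05243, 0, 0.2031)  len=0.6355
  (v12,v17,v13) [++-] → (-0.996409, 0.204719, 0.2031)–(-0.5573, 0.9653, 0.2031)  len=0.8782
  (v13,v17,v18) [-+-] → (-0.996409, 0.204719, 0.2031)–(-1.1146, 0, 0.2031)  len=0.2364
  (v15,v20,v16) [--+] → (-1.34396, -1.22713, 0.2031)–(-2.05243, 0, 0.2031)  len=1.4170
  (v16,v20,v21) [+-+] → (-1.34396, -1.22713, 0.2031)–(-1.02621, -1.77748, 0.2031)  len=0.6355
  (v17,v22,v18) [++-] → (-0.675491, -0.760581, 0.2031)–(-1.1146, 0, 0.2031)  len=0.8782
  (v18,v22,v23) [-+-] → (-0.675491, -0.760581, 0.2031)–(-0.5573, -0.9653, 0.2031)  len=0.2364
  (v20,v25,v21) [--+] → (0.390716, -1.77748, 0.2031)–(-1.02621, -1.77748, 0.2031)  len=1.4169
  (v21,v25,v26) [+-+] → (0.390716, -1.77748, 0.2031)–(1.02621, -1.77748, 0.2031)  len=0.6355
  (v22,v27,v23) [++-] → (0.320918, -0.9653, 0.2031)–(-0.5573, -0.9653, 0.2031)  len=0.8782
  (v23,v27,v28) [-+-] → (0.320918, -0.9653, 0.2031)–(0.5573, -0.9653, 0.2031)  len=0.2364
  (v25,v0,v26) [--+] → (1.73468, -0.550356, 0.2031)–(1.02621, -1.77748, 0.2031)  len=1.4170
  (v26,v0,v1) [+-+] → (1.73468, -0.550356, 0.2031)–(2.05243, 0, 0.2031)  len=0.6355
  (v27,v2,v28) [++-] → (0.996409, -0.204719, 0.2031)–(0.5573, -0.9653, 0.2031)  len=0.8782
  (v28,v2,v3) [-+-] → (0.996409, -0.204719, 0.2031)–(1.1146, 0, 0.2031)  len=0.2364

Chained into 2 loop(s):
  loop 1: 12 segments, perimeter = 12.3147
  loop 2: 12 segments, perimeter = 6.6877
Total perimeter = 19.002

loops=2 perimeter=19.002


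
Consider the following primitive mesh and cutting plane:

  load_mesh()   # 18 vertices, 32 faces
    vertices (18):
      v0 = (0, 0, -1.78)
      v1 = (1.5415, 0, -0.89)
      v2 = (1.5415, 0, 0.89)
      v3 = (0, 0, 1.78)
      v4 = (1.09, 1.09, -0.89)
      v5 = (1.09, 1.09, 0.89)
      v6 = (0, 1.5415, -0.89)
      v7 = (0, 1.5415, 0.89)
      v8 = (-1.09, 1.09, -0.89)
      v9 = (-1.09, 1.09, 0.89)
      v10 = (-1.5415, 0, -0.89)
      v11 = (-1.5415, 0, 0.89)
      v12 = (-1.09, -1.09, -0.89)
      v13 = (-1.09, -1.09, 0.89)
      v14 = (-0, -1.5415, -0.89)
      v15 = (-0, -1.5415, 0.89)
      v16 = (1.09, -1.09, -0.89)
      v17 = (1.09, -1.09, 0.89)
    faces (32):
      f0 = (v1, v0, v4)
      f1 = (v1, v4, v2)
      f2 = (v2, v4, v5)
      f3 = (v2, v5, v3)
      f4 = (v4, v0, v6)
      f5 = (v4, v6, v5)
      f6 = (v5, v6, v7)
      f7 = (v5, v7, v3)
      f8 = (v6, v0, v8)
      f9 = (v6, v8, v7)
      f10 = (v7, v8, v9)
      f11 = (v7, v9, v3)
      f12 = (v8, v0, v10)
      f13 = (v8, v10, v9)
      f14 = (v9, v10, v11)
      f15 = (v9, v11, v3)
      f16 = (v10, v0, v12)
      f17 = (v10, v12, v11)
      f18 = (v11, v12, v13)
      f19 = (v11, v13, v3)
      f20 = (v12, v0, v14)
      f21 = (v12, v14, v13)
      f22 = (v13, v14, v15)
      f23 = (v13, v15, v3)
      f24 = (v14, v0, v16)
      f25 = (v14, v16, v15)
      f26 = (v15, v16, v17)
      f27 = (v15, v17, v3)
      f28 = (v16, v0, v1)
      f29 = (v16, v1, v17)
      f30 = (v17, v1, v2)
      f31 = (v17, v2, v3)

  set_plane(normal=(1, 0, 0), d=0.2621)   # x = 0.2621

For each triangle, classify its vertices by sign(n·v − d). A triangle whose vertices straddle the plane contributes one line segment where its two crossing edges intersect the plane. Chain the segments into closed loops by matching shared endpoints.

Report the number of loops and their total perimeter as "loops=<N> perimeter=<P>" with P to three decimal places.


Straddling triangles (12 of 32):
  (v1,v0,v4) [+-+] → (0.2621, 0, -1.62867)–(0.2621, 0.2621, -1.56599)  len=0.2695
  (v2,v5,v3) [++-] → (0.2621, 0.2621, 1.56599)–(0.2621, 0, 1.62867)  len=0.2695
  (v4,v0,v6) [+--] → (0.2621, 0.2621, -1.56599)–(0.2621, 1.43293, -0.89)  len=1.3520
  (v4,v6,v5) [+-+] → (0.2621, 1.43293, -0.89)–(0.2621, 1.43293, -0.461983)  len=0.4280
  (v5,v6,v7) [+--] → (0.2621, 1.43293, -0.461983)–(0.2621, 1.43293, 0.89)  len=1.3520
  (v5,v7,v3) [+--] → (0.2621, 1.43293, 0.89)–(0.2621, 0.2621, 1.56599)  len=1.3520
  (v14,v0,v16) [--+] → (0.2621, -0.2621, -1.56599)–(0.2621, -1.43293, -0.89)  len=1.3520
  (v14,v16,v15) [-+-] → (0.2621, -1.43293, -0.89)–(0.2621, -1.43293, 0.461983)  len=1.3520
  (v15,v16,v17) [-++] → (0.2621, -1.43293, 0.461983)–(0.2621, -1.43293, 0.89)  len=0.4280
  (v15,v17,v3) [-+-] → (0.2621, -1.43293, 0.89)–(0.2621, -0.2621, 1.56599)  len=1.3520
  (v16,v0,v1) [+-+] → (0.2621, -0.2621, -1.56599)–(0.2621, 0, -1.62867)  len=0.2695
  (v17,v2,v3) [++-] → (0.2621, 0, 1.62867)–(0.2621, -0.2621, 1.56599)  len=0.2695

Chained into 1 loop(s):
  loop 1: 12 segments, perimeter = 10.0458
Total perimeter = 10.046

loops=1 perimeter=10.046


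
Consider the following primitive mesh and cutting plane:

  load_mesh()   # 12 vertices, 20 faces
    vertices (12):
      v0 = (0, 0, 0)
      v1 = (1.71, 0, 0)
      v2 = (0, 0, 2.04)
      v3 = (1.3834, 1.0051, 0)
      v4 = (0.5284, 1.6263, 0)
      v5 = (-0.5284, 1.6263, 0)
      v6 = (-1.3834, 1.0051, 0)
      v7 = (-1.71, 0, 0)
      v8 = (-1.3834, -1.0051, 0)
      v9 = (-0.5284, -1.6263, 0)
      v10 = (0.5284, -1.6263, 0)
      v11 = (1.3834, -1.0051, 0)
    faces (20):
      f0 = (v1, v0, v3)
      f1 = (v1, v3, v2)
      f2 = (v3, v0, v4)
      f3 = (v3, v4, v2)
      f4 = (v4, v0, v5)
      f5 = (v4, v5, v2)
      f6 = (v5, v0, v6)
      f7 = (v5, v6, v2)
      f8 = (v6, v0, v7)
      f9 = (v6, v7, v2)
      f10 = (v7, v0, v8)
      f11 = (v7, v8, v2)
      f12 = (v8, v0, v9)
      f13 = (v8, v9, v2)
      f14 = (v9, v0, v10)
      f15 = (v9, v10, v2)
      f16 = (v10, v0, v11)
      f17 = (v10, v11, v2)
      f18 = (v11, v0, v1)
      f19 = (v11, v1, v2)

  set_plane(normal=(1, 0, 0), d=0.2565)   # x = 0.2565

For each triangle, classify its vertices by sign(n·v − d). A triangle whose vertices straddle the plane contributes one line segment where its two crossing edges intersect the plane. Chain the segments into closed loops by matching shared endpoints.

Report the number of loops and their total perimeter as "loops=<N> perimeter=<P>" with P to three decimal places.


loops=1 perimeter=8.056

Straddling triangles (12 of 20):
  (v1,v0,v3) [+-+] → (0.2565, 0, 0)–(0.2565, 0.186358, 0)  len=0.1864
  (v1,v3,v2) [++-] → (0.2565, 0.186358, 1.66176)–(0.2565, 0, 1.734)  len=0.1999
  (v3,v0,v4) [+-+] → (0.2565, 0.186358, 0)–(0.2565, 0.789451, 0)  len=0.6031
  (v3,v4,v2) [++-] → (0.2565, 0.789451, 1.04973)–(0.2565, 0.186358, 1.66176)  len=0.8592
  (v4,v0,v5) [+--] → (0.2565, 0.789451, 0)–(0.2565, 1.6263, 0)  len=0.8368
  (v4,v5,v2) [+--] → (0.2565, 1.6263, 0)–(0.2565, 0.789451, 1.04973)  len=1.3425
  (v9,v0,v10) [--+] → (0.2565, -0.789451, 0)–(0.2565, -1.6263, 0)  len=0.8368
  (v9,v10,v2) [-+-] → (0.2565, -1.6263, 0)–(0.2565, -0.789451, 1.04973)  len=1.3425
  (v10,v0,v11) [+-+] → (0.2565, -0.789451, 0)–(0.2565, -0.186358, 0)  len=0.6031
  (v10,v11,v2) [++-] → (0.2565, -0.186358, 1.66176)–(0.2565, -0.789451, 1.04973)  len=0.8592
  (v11,v0,v1) [+-+] → (0.2565, -0.186358, 0)–(0.2565, 0, 0)  len=0.1864
  (v11,v1,v2) [++-] → (0.2565, 0, 1.734)–(0.2565, -0.186358, 1.66176)  len=0.1999

Chained into 1 loop(s):
  loop 1: 12 segments, perimeter = 8.0558
Total perimeter = 8.056


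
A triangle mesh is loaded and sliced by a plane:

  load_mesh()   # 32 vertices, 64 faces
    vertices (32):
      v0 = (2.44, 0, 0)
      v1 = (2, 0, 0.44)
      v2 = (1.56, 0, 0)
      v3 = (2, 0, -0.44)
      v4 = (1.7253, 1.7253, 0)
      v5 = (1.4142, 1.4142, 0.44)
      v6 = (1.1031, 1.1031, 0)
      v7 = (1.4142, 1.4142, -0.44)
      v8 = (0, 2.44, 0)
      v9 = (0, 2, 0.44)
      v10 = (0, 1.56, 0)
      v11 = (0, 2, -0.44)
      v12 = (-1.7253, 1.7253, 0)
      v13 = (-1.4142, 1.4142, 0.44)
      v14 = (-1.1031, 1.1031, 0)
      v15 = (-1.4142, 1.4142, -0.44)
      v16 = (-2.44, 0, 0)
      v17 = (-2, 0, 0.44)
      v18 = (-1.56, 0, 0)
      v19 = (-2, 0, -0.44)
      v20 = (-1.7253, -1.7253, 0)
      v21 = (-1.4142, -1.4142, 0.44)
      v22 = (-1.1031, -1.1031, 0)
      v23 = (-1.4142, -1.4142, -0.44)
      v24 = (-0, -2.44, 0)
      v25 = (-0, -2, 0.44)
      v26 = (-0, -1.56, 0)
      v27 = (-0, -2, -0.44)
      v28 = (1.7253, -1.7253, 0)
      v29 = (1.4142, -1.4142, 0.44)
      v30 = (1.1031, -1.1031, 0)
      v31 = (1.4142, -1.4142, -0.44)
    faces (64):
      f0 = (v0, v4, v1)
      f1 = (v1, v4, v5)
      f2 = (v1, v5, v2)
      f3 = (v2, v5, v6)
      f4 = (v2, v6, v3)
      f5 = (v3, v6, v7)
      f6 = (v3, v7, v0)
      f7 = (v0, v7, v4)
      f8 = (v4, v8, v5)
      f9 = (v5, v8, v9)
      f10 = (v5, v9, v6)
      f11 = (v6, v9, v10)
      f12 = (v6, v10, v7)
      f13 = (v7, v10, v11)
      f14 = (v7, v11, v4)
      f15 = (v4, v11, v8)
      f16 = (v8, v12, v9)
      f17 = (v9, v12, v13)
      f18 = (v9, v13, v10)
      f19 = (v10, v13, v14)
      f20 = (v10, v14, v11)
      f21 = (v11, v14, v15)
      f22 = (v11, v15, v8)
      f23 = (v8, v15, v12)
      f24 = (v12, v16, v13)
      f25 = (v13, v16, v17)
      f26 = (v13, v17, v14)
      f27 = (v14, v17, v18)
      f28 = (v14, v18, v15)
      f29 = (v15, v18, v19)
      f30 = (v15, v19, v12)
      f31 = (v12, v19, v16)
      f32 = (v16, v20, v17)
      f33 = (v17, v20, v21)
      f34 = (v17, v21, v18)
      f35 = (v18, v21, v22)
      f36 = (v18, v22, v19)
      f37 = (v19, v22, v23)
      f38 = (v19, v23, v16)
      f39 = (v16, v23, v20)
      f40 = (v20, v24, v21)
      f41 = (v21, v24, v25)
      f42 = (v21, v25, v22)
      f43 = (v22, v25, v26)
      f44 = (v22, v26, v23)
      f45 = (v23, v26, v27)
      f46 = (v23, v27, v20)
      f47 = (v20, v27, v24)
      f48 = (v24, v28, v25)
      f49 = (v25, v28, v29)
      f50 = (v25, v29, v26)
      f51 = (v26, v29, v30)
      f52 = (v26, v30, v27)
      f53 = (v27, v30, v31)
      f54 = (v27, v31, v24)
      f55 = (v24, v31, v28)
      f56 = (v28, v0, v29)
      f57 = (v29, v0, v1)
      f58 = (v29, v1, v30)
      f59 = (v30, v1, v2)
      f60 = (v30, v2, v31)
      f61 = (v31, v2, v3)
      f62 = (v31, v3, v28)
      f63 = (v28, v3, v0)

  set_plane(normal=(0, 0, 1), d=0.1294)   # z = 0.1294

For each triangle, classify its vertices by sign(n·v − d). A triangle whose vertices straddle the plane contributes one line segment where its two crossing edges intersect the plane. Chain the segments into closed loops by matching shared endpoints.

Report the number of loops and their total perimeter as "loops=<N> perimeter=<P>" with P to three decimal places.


Straddling triangles (32 of 64):
  (v0,v4,v1) [--+] → (1.80609, 1.2179, 0.1294)–(2.3106, 0, 0.1294)  len=1.3183
  (v1,v4,v5) [+-+] → (1.80609, 1.2179, 0.1294)–(1.63381, 1.63381, 0.1294)  len=0.4502
  (v1,v5,v2) [++-] → (1.51712, 0.415903, 0.1294)–(1.6894, 0, 0.1294)  len=0.4502
  (v2,v5,v6) [-+-] → (1.51712, 0.415903, 0.1294)–(1.19459, 1.19459, 0.1294)  len=0.8428
  (v4,v8,v5) [--+] → (0.415903, 2.13832, 0.1294)–(1.63381, 1.63381, 0.1294)  len=1.3183
  (v5,v8,v9) [+-+] → (0.415903, 2.13832, 0.1294)–(0, 2.3106, 0.1294)  len=0.4502
  (v5,v9,v6) [++-] → (0.778688, 1.36687, 0.1294)–(1.19459, 1.19459, 0.1294)  len=0.4502
  (v6,v9,v10) [-+-] → (0.778688, 1.36687, 0.1294)–(0, 1.6894, 0.1294)  len=0.8428
  (v8,v12,v9) [--+] → (-1.2179, 1.80609, 0.1294)–(0, 2.3106, 0.1294)  len=1.3183
  (v9,v12,v13) [+-+] → (-1.2179, 1.80609, 0.1294)–(-1.63381, 1.63381, 0.1294)  len=0.4502
  (v9,v13,v10) [++-] → (-0.415903, 1.51712, 0.1294)–(0, 1.6894, 0.1294)  len=0.4502
  (v10,v13,v14) [-+-] → (-0.415903, 1.51712, 0.1294)–(-1.19459, 1.19459, 0.1294)  len=0.8428
  (v12,v16,v13) [--+] → (-2.13832, 0.415903, 0.1294)–(-1.63381, 1.63381, 0.1294)  len=1.3183
  (v13,v16,v17) [+-+] → (-2.13832, 0.415903, 0.1294)–(-2.3106, 0, 0.1294)  len=0.4502
  (v13,v17,v14) [++-] → (-1.36687, 0.778688, 0.1294)–(-1.19459, 1.19459, 0.1294)  len=0.4502
  (v14,v17,v18) [-+-] → (-1.36687, 0.778688, 0.1294)–(-1.6894, 0, 0.1294)  len=0.8428
  (v16,v20,v17) [--+] → (-1.80609, -1.2179, 0.1294)–(-2.3106, 0, 0.1294)  len=1.3183
  (v17,v20,v21) [+-+] → (-1.80609, -1.2179, 0.1294)–(-1.63381, -1.63381, 0.1294)  len=0.4502
  (v17,v21,v18) [++-] → (-1.51712, -0.415903, 0.1294)–(-1.6894, 0, 0.1294)  len=0.4502
  (v18,v21,v22) [-+-] → (-1.51712, -0.415903, 0.1294)–(-1.19459, -1.19459, 0.1294)  len=0.8428
  (v20,v24,v21) [--+] → (-0.415903, -2.13832, 0.1294)–(-1.63381, -1.63381, 0.1294)  len=1.3183
  (v21,v24,v25) [+-+] → (-0.415903, -2.13832, 0.1294)–(0, -2.3106, 0.1294)  len=0.4502
  (v21,v25,v22) [++-] → (-0.778688, -1.36687, 0.1294)–(-1.19459, -1.19459, 0.1294)  len=0.4502
  (v22,v25,v26) [-+-] → (-0.778688, -1.36687, 0.1294)–(0, -1.6894, 0.1294)  len=0.8428
  (v24,v28,v25) [--+] → (1.2179, -1.80609, 0.1294)–(0, -2.3106, 0.1294)  len=1.3183
  (v25,v28,v29) [+-+] → (1.2179, -1.80609, 0.1294)–(1.63381, -1.63381, 0.1294)  len=0.4502
  (v25,v29,v26) [++-] → (0.415903, -1.51712, 0.1294)–(0, -1.6894, 0.1294)  len=0.4502
  (v26,v29,v30) [-+-] → (0.415903, -1.51712, 0.1294)–(1.19459, -1.19459, 0.1294)  len=0.8428
  (v28,v0,v29) [--+] → (2.13832, -0.415903, 0.1294)–(1.63381, -1.63381, 0.1294)  len=1.3183
  (v29,v0,v1) [+-+] → (2.13832, -0.415903, 0.1294)–(2.3106, 0, 0.1294)  len=0.4502
  (v29,v1,v30) [++-] → (1.36687, -0.778688, 0.1294)–(1.19459, -1.19459, 0.1294)  len=0.4502
  (v30,v1,v2) [-+-] → (1.36687, -0.778688, 0.1294)–(1.6894, 0, 0.1294)  len=0.8428

Chained into 2 loop(s):
  loop 1: 16 segments, perimeter = 14.1475
  loop 2: 16 segments, perimeter = 10.3441
Total perimeter = 24.492

loops=2 perimeter=24.492


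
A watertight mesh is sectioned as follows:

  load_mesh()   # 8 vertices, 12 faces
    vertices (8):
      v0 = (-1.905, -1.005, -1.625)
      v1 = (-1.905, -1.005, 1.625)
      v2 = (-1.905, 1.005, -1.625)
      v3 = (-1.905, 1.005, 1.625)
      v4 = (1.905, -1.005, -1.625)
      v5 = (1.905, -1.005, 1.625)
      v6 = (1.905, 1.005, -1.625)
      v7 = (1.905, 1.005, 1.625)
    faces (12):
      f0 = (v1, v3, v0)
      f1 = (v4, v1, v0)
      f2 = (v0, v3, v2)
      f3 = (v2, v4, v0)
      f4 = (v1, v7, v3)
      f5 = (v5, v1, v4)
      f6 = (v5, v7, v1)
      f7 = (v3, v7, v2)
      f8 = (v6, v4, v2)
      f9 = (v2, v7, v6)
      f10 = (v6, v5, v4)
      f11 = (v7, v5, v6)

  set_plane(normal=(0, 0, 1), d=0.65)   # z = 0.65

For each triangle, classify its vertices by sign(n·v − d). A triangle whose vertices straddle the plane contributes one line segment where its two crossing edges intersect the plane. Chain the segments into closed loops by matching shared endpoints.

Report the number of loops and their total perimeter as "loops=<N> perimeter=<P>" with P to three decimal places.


Straddling triangles (8 of 12):
  (v1,v3,v0) [++-] → (-1.905, 0.402, 0.65)–(-1.905, -1.005, 0.65)  len=1.4070
  (v4,v1,v0) [-+-] → (-0.762, -1.005, 0.65)–(-1.905, -1.005, 0.65)  len=1.1430
  (v0,v3,v2) [-+-] → (-1.905, 0.402, 0.65)–(-1.905, 1.005, 0.65)  len=0.6030
  (v5,v1,v4) [++-] → (-0.762, -1.005, 0.65)–(1.905, -1.005, 0.65)  len=2.6670
  (v3,v7,v2) [++-] → (0.762, 1.005, 0.65)–(-1.905, 1.005, 0.65)  len=2.6670
  (v2,v7,v6) [-+-] → (0.762, 1.005, 0.65)–(1.905, 1.005, 0.65)  len=1.1430
  (v6,v5,v4) [-+-] → (1.905, -0.402, 0.65)–(1.905, -1.005, 0.65)  len=0.6030
  (v7,v5,v6) [++-] → (1.905, -0.402, 0.65)–(1.905, 1.005, 0.65)  len=1.4070

Chained into 1 loop(s):
  loop 1: 8 segments, perimeter = 11.6400
Total perimeter = 11.640

loops=1 perimeter=11.640


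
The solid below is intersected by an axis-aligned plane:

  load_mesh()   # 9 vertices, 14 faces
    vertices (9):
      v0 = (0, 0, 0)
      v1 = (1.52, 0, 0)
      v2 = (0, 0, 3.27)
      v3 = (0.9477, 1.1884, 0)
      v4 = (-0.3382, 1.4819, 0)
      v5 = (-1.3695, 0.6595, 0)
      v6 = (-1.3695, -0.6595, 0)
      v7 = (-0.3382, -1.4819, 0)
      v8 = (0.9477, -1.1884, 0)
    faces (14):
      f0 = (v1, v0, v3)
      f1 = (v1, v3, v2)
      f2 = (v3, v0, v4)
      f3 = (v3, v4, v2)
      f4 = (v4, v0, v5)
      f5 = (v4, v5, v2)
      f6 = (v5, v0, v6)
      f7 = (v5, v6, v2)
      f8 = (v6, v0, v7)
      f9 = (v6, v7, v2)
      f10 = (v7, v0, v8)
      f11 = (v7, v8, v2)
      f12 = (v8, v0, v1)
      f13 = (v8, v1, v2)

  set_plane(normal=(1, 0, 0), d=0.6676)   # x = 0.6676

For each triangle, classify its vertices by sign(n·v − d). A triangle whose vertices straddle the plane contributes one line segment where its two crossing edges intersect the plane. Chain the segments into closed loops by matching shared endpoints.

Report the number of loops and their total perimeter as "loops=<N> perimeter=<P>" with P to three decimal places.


Straddling triangles (8 of 14):
  (v1,v0,v3) [+-+] → (0.6676, 0, 0)–(0.6676, 0.837159, 0)  len=0.8372
  (v1,v3,v2) [++-] → (0.6676, 0.837159, 0.966474)–(0.6676, 0, 1.83378)  len=1.2054
  (v3,v0,v4) [+--] → (0.6676, 0.837159, 0)–(0.6676, 1.25233, 0)  len=0.4152
  (v3,v4,v2) [+--] → (0.6676, 1.25233, 0)–(0.6676, 0.837159, 0.966474)  len=1.0519
  (v7,v0,v8) [--+] → (0.6676, -0.837159, 0)–(0.6676, -1.25233, 0)  len=0.4152
  (v7,v8,v2) [-+-] → (0.6676, -1.25233, 0)–(0.6676, -0.837159, 0.966474)  len=1.0519
  (v8,v0,v1) [+-+] → (0.6676, -0.837159, 0)–(0.6676, 0, 0)  len=0.8372
  (v8,v1,v2) [++-] → (0.6676, 0, 1.83378)–(0.6676, -0.837159, 0.966474)  len=1.2054

Chained into 1 loop(s):
  loop 1: 8 segments, perimeter = 7.0193
Total perimeter = 7.019

loops=1 perimeter=7.019


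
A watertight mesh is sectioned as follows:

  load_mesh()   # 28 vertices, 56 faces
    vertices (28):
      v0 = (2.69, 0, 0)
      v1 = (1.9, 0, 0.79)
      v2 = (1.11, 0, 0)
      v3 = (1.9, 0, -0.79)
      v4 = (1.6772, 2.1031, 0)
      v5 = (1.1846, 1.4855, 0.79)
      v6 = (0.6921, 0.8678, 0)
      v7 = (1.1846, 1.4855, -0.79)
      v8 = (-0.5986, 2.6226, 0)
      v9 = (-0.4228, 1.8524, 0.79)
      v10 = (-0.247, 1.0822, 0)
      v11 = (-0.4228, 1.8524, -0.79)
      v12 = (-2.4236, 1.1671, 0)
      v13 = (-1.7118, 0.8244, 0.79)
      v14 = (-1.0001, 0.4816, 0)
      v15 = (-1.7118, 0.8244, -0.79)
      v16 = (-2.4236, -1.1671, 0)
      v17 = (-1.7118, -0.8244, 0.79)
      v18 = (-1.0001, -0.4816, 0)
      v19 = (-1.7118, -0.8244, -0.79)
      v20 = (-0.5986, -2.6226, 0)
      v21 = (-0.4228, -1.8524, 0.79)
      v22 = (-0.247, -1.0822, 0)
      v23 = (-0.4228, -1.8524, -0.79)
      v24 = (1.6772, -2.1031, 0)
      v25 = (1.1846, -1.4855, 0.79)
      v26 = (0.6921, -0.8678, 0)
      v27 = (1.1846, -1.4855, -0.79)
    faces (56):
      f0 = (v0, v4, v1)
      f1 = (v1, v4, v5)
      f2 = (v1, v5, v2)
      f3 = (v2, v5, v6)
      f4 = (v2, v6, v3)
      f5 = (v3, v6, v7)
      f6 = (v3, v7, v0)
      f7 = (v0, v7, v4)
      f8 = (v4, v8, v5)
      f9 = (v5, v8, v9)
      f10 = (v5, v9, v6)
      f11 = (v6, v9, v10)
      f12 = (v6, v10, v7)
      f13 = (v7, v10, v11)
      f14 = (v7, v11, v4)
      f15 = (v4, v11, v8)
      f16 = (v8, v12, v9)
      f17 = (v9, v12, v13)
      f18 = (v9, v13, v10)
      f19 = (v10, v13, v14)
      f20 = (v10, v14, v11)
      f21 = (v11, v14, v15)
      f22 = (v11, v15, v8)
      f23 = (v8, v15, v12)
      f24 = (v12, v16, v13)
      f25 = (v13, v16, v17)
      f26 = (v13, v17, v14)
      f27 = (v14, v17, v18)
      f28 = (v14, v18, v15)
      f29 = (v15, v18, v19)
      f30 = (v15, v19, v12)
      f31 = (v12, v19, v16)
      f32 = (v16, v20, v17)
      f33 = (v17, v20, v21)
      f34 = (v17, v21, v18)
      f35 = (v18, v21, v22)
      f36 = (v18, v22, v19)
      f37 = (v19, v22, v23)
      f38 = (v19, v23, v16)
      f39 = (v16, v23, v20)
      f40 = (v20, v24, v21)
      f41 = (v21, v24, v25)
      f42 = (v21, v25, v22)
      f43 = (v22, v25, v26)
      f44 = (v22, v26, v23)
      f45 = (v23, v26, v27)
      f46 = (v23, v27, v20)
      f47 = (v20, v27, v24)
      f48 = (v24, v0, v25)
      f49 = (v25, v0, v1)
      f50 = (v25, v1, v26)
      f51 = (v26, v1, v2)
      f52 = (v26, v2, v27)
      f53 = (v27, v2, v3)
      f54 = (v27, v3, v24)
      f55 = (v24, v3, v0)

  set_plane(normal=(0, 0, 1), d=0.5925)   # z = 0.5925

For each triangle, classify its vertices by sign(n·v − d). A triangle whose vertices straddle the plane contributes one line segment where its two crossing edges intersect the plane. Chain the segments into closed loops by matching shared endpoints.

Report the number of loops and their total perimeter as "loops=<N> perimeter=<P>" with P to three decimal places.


loops=2 perimeter=23.083

Straddling triangles (28 of 56):
  (v0,v4,v1) [--+] → (1.8443, 0.525775, 0.5925)–(2.0975, 0, 0.5925)  len=0.5836
  (v1,v4,v5) [+-+] → (1.8443, 0.525775, 0.5925)–(1.30775, 1.6399, 0.5925)  len=1.2366
  (v1,v5,v2) [++-] → (1.16595, 1.11413, 0.5925)–(1.7025, 0, 0.5925)  len=1.2366
  (v2,v5,v6) [-+-] → (1.16595, 1.11413, 0.5925)–(1.06148, 1.33108, 0.5925)  len=0.2408
  (v4,v8,v5) [--+] → (0.7388, 1.76978, 0.5925)–(1.30775, 1.6399, 0.5925)  len=0.5836
  (v5,v8,v9) [+-+] → (0.7388, 1.76978, 0.5925)–(-0.46675, 2.04495, 0.5925)  len=1.2366
  (v5,v9,v6) [++-] → (-0.144075, 1.60625, 0.5925)–(1.06148, 1.33108, 0.5925)  len=1.2366
  (v6,v9,v10) [-+-] → (-0.144075, 1.60625, 0.5925)–(-0.37885, 1.65985, 0.5925)  len=0.2408
  (v8,v12,v9) [--+] → (-0.923, 1.68108, 0.5925)–(-0.46675, 2.04495, 0.5925)  len=0.5836
  (v9,v12,v13) [+-+] → (-0.923, 1.68108, 0.5925)–(-1.88975, 0.910075, 0.5925)  len=1.2365
  (v9,v13,v10) [++-] → (-1.3456, 0.88885, 0.5925)–(-0.37885, 1.65985, 0.5925)  len=1.2365
  (v10,v13,v14) [-+-] → (-1.3456, 0.88885, 0.5925)–(-1.53388, 0.7387, 0.5925)  len=0.2408
  (v12,v16,v13) [--+] → (-1.88975, 0.326525, 0.5925)–(-1.88975, 0.910075, 0.5925)  len=0.5836
  (v13,v16,v17) [+-+] → (-1.88975, 0.326525, 0.5925)–(-1.88975, -0.910075, 0.5925)  len=1.2366
  (v13,v17,v14) [++-] → (-1.53388, -0.4979, 0.5925)–(-1.53388, 0.7387, 0.5925)  len=1.2366
  (v14,v17,v18) [-+-] → (-1.53388, -0.4979, 0.5925)–(-1.53388, -0.7387, 0.5925)  len=0.2408
  (v16,v20,v17) [--+] → (-1.4335, -1.27395, 0.5925)–(-1.88975, -0.910075, 0.5925)  len=0.5836
  (v17,v20,v21) [+-+] → (-1.4335, -1.27395, 0.5925)–(-0.46675, -2.04495, 0.5925)  len=1.2365
  (v17,v21,v18) [++-] → (-0.567125, -1.5097, 0.5925)–(-1.53388, -0.7387, 0.5925)  len=1.2365
  (v18,v21,v22) [-+-] → (-0.567125, -1.5097, 0.5925)–(-0.37885, -1.65985, 0.5925)  len=0.2408
  (v20,v24,v21) [--+] → (0.1022, -1.91508, 0.5925)–(-0.46675, -2.04495, 0.5925)  len=0.5836
  (v21,v24,v25) [+-+] → (0.1022, -1.91508, 0.5925)–(1.30775, -1.6399, 0.5925)  len=1.2366
  (v21,v25,v22) [++-] → (0.8267, -1.38468, 0.5925)–(-0.37885, -1.65985, 0.5925)  len=1.2366
  (v22,v25,v26) [-+-] → (0.8267, -1.38468, 0.5925)–(1.06148, -1.33108, 0.5925)  len=0.2408
  (v24,v0,v25) [--+] → (1.56095, -1.11413, 0.5925)–(1.30775, -1.6399, 0.5925)  len=0.5836
  (v25,v0,v1) [+-+] → (1.56095, -1.11413, 0.5925)–(2.0975, 0, 0.5925)  len=1.2366
  (v25,v1,v26) [++-] → (1.59802, -0.21695, 0.5925)–(1.06148, -1.33108, 0.5925)  len=1.2366
  (v26,v1,v2) [-+-] → (1.59803, -0.21695, 0.5925)–(1.7025, 0, 0.5925)  len=0.2408

Chained into 2 loop(s):
  loop 1: 14 segments, perimeter = 12.7410
  loop 2: 14 segments, perimeter = 10.3416
Total perimeter = 23.083


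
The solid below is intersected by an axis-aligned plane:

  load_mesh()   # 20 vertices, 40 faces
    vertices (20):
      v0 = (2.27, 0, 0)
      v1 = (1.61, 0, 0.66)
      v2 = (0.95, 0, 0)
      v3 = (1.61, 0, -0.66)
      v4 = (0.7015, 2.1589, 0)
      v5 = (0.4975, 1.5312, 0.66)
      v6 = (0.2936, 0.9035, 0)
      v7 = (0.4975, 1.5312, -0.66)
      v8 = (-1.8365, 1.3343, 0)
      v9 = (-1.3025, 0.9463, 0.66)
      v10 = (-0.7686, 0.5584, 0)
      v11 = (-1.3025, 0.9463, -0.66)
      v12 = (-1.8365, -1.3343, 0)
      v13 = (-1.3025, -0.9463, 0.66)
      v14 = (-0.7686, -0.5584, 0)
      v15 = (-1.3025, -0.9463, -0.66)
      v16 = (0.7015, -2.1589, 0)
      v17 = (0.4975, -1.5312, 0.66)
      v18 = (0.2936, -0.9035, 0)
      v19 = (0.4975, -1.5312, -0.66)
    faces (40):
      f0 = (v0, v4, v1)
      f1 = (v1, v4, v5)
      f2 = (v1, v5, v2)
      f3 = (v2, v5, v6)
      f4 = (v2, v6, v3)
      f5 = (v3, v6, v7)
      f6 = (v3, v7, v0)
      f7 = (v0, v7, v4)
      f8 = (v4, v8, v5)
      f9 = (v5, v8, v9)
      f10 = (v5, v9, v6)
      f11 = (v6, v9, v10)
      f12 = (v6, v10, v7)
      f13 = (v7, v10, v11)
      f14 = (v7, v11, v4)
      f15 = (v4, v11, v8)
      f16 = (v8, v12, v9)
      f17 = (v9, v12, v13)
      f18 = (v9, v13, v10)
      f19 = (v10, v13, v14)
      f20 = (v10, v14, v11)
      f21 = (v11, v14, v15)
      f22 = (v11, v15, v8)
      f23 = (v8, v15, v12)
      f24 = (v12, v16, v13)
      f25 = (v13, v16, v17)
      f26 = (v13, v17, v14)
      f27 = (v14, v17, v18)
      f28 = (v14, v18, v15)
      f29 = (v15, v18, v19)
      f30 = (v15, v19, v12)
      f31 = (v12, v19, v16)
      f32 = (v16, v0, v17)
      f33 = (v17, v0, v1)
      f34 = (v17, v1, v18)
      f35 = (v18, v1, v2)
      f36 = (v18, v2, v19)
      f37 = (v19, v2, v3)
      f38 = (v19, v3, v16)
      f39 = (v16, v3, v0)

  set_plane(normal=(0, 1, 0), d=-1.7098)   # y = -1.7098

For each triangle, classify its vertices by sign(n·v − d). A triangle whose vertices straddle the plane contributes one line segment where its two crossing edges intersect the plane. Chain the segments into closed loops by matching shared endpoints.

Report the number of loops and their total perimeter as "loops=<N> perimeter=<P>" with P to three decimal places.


loops=1 perimeter=3.982

Straddling triangles (6 of 40):
  (v12,v16,v13) [+-+] → (-0.680765, -1.7098, 0)–(-0.0407039, -1.7098, 0.244438)  len=0.6851
  (v13,v16,v17) [+-+] → (-0.0407039, -1.7098, 0.244438)–(0.555544, -1.7098, 0.47221)  len=0.6383
  (v12,v19,v16) [++-] → (0.555544, -1.7098, -0.47221)–(-0.680765, -1.7098, 0)  len=1.3234
  (v16,v0,v17) [-++] → (1.02778, -1.7098, 0)–(0.555544, -1.7098, 0.47221)  len=0.6678
  (v19,v3,v16) [++-] → (0.890489, -1.7098, -0.137295)–(0.555544, -1.7098, -0.47221)  len=0.4737
  (v16,v3,v0) [-++] → (0.890489, -1.7098, -0.137295)–(1.02778, -1.7098, 0)  len=0.1942

Chained into 1 loop(s):
  loop 1: 6 segments, perimeter = 3.9825
Total perimeter = 3.982


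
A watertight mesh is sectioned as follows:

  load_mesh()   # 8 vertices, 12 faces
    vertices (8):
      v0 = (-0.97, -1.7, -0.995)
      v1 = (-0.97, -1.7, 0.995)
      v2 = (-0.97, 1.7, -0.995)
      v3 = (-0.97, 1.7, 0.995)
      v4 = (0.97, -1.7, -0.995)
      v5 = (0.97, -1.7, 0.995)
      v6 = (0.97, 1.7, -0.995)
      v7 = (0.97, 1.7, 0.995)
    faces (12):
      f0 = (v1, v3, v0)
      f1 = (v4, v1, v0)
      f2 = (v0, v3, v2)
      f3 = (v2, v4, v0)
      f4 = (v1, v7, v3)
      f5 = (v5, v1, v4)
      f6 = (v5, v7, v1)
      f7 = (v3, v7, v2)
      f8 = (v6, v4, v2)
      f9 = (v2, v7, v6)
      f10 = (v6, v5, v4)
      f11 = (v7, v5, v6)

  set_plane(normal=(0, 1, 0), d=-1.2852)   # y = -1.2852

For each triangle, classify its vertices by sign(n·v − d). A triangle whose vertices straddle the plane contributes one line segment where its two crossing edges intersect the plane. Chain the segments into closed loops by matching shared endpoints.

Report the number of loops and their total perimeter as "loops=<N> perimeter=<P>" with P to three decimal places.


Straddling triangles (8 of 12):
  (v1,v3,v0) [-+-] → (-0.97, -1.2852, 0.995)–(-0.97, -1.2852, -0.75222)  len=1.7472
  (v0,v3,v2) [-++] → (-0.97, -1.2852, -0.75222)–(-0.97, -1.2852, -0.995)  len=0.2428
  (v2,v4,v0) [+--] → (0.73332, -1.2852, -0.995)–(-0.97, -1.2852, -0.995)  len=1.7033
  (v1,v7,v3) [-++] → (-0.73332, -1.2852, 0.995)–(-0.97, -1.2852, 0.995)  len=0.2367
  (v5,v7,v1) [-+-] → (0.97, -1.2852, 0.995)–(-0.73332, -1.2852, 0.995)  len=1.7033
  (v6,v4,v2) [+-+] → (0.97, -1.2852, -0.995)–(0.73332, -1.2852, -0.995)  len=0.2367
  (v6,v5,v4) [+--] → (0.97, -1.2852, 0.75222)–(0.97, -1.2852, -0.995)  len=1.7472
  (v7,v5,v6) [+-+] → (0.97, -1.2852, 0.995)–(0.97, -1.2852, 0.75222)  len=0.2428

Chained into 1 loop(s):
  loop 1: 8 segments, perimeter = 7.8600
Total perimeter = 7.860

loops=1 perimeter=7.860


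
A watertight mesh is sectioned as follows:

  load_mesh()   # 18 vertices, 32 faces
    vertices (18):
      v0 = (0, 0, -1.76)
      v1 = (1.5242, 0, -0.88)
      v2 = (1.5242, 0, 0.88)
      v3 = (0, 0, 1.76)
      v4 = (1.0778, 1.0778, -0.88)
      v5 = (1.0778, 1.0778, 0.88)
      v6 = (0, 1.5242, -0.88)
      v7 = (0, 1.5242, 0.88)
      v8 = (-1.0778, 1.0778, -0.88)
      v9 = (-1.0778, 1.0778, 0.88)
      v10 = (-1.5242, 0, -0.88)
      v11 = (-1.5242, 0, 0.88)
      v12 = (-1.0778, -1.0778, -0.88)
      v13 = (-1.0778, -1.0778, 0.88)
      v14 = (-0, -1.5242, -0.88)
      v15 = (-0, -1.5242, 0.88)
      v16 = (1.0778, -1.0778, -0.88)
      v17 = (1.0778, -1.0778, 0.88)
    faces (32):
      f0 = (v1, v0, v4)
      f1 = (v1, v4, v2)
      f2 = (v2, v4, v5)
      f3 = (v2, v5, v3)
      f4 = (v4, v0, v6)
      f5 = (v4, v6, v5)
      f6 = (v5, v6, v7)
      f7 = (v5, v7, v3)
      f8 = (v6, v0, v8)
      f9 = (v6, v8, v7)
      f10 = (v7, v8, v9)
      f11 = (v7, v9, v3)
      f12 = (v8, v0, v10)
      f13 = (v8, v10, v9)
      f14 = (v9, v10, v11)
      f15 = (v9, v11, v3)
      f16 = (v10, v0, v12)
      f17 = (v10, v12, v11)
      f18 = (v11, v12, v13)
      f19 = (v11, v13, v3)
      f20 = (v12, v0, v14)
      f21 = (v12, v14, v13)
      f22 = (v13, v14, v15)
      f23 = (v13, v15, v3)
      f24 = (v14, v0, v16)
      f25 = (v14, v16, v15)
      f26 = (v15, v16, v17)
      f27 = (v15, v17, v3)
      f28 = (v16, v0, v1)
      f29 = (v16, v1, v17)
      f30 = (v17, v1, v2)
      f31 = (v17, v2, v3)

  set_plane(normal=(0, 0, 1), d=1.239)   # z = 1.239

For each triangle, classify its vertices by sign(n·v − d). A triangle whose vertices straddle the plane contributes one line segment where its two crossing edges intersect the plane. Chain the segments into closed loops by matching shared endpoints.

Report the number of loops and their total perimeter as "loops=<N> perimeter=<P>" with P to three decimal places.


loops=1 perimeter=5.525

Straddling triangles (8 of 32):
  (v2,v5,v3) [--+] → (0.638107, 0.638107, 1.239)–(0.902396, 0, 1.239)  len=0.6907
  (v5,v7,v3) [--+] → (0, 0.902396, 1.239)–(0.638107, 0.638107, 1.239)  len=0.6907
  (v7,v9,v3) [--+] → (-0.638107, 0.638107, 1.239)–(0, 0.902396, 1.239)  len=0.6907
  (v9,v11,v3) [--+] → (-0.902396, 0, 1.239)–(-0.638107, 0.638107, 1.239)  len=0.6907
  (v11,v13,v3) [--+] → (-0.638107, -0.638107, 1.239)–(-0.902396, 0, 1.239)  len=0.6907
  (v13,v15,v3) [--+] → (0, -0.902396, 1.239)–(-0.638107, -0.638107, 1.239)  len=0.6907
  (v15,v17,v3) [--+] → (0.638107, -0.638107, 1.239)–(0, -0.902396, 1.239)  len=0.6907
  (v17,v2,v3) [--+] → (0.902396, 0, 1.239)–(0.638107, -0.638107, 1.239)  len=0.6907

Chained into 1 loop(s):
  loop 1: 8 segments, perimeter = 5.5254
Total perimeter = 5.525


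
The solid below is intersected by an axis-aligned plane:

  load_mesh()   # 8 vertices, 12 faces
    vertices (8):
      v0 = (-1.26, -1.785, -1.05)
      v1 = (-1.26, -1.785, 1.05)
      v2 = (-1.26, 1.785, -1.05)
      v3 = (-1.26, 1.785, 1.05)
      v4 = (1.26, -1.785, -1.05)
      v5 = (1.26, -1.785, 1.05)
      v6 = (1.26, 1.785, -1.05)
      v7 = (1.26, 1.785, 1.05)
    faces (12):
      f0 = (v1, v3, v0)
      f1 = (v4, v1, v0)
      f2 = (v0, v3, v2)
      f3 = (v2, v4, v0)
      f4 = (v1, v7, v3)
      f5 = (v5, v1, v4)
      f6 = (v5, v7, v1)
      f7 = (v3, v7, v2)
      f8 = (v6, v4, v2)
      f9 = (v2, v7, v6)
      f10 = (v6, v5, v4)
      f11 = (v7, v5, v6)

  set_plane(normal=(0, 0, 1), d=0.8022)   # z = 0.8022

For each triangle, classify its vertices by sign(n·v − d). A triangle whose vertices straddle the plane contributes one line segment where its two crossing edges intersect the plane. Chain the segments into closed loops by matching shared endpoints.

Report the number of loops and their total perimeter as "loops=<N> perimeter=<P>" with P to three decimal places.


loops=1 perimeter=12.180

Straddling triangles (8 of 12):
  (v1,v3,v0) [++-] → (-1.26, 1.36374, 0.8022)–(-1.26, -1.785, 0.8022)  len=3.1487
  (v4,v1,v0) [-+-] → (-0.96264, -1.785, 0.8022)–(-1.26, -1.785, 0.8022)  len=0.2974
  (v0,v3,v2) [-+-] → (-1.26, 1.36374, 0.8022)–(-1.26, 1.785, 0.8022)  len=0.4213
  (v5,v1,v4) [++-] → (-0.96264, -1.785, 0.8022)–(1.26, -1.785, 0.8022)  len=2.2226
  (v3,v7,v2) [++-] → (0.96264, 1.785, 0.8022)–(-1.26, 1.785, 0.8022)  len=2.2226
  (v2,v7,v6) [-+-] → (0.96264, 1.785, 0.8022)–(1.26, 1.785, 0.8022)  len=0.2974
  (v6,v5,v4) [-+-] → (1.26, -1.36374, 0.8022)–(1.26, -1.785, 0.8022)  len=0.4213
  (v7,v5,v6) [++-] → (1.26, -1.36374, 0.8022)–(1.26, 1.785, 0.8022)  len=3.1487

Chained into 1 loop(s):
  loop 1: 8 segments, perimeter = 12.1800
Total perimeter = 12.180
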